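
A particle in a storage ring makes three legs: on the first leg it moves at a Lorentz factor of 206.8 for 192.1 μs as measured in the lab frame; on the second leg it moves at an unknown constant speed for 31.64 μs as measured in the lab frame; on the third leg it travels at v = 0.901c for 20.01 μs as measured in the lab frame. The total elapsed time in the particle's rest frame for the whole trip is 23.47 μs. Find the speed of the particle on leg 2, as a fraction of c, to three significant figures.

Leg 1: γ = 206.8; τ_1 = 192.1/206.8 = 0.9289 μs.
Leg 2: speed unknown; τ_2 = 31.64/γ_2.
Leg 3: γ = 1/√(1 − 0.901²) = 1/√0.1882 = 2.305; τ_3 = 20.01/2.305 = 8.681 μs.
Total proper time: 0.9289 + τ_2 + 8.681 = 23.47, so τ_2 = 23.47 − 9.610 = 13.86 μs.
γ_2 = 31.64/13.86 = 2.283; β = √(1 − 1/γ²) = √0.8081.

β = 0.899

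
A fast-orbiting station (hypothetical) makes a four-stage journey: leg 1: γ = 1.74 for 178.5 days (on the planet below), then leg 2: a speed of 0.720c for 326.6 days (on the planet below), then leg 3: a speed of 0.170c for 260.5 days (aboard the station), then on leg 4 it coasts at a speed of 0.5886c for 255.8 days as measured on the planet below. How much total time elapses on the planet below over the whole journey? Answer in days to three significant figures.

Δt = 1030 days

Leg 1: 178.5 days is already measured on the planet below.
Leg 2: 326.6 days is already measured on the planet below.
Leg 3: γ = 1/√(1 − 0.170²) = 1/√0.9711 = 1.015; Δt_3 = 1.015 × 260.5 = 264.3 days.
Leg 4: 255.8 days is already measured on the planet below.
Total: 178.5 + 326.6 + 264.3 + 255.8 days.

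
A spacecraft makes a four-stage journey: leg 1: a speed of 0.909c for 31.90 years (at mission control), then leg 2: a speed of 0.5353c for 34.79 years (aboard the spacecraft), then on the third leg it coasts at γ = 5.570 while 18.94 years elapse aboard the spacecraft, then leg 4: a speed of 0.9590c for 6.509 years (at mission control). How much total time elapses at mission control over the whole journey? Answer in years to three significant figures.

Leg 1: 31.90 years is already measured at mission control.
Leg 2: γ = 1/√(1 − 0.5353²) = 1/√0.7135 = 1.184; Δt_2 = 1.184 × 34.79 = 41.19 years.
Leg 3: γ = 5.570; Δt_3 = 5.570 × 18.94 = 105.5 years.
Leg 4: 6.509 years is already measured at mission control.
Total: 31.90 + 41.19 + 105.5 + 6.509 years.

Δt = 185 years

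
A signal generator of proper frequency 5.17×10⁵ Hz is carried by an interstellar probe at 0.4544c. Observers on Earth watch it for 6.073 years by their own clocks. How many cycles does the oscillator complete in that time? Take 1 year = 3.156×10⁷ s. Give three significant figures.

N = 8.83×10¹³

γ = 1/√(1 − 0.4544²) = 1/√0.7935 = 1.123
During 6.073 years of lab time, the oscillator's proper time advances by τ = Δt/γ = 6.073/1.123 = 5.410 years = 1.707×10⁸ s.
N = f × τ = 5.17×10⁵ × 1.707×10⁸ = 8.827×10¹³.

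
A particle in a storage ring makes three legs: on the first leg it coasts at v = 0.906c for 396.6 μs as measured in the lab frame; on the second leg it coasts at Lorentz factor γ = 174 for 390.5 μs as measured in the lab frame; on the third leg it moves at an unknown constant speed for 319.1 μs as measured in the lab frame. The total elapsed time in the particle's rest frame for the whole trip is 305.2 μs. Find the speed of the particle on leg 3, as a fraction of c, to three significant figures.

Leg 1: γ = 1/√(1 − 0.906²) = 1/√0.1792 = 2.363; τ_1 = 396.6/2.363 = 167.9 μs.
Leg 2: γ = 174; τ_2 = 390.5/174.0 = 2.244 μs.
Leg 3: speed unknown; τ_3 = 319.1/γ_3.
Total proper time: 167.9 + 2.244 + τ_3 = 305.2, so τ_3 = 305.2 − 170.1 = 135.1 μs.
γ_3 = 319.1/135.1 = 2.362; β = √(1 − 1/γ²) = √0.8208.

β = 0.906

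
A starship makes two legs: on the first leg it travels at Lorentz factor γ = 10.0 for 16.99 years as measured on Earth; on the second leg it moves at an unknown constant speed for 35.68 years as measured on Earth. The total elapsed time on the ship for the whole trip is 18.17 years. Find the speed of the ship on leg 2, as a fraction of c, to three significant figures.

β = 0.887

Leg 1: γ = 10.0; τ_1 = 16.99/10.00 = 1.699 years.
Leg 2: speed unknown; τ_2 = 35.68/γ_2.
Total proper time: 1.699 + τ_2 = 18.17, so τ_2 = 18.17 − 1.699 = 16.47 years.
γ_2 = 35.68/16.47 = 2.166; β = √(1 − 1/γ²) = √0.7869.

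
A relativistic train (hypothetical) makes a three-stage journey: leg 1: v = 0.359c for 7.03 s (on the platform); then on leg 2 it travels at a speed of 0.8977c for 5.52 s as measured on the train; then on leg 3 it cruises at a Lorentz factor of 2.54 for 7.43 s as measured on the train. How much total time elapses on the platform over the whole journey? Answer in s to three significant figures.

Δt = 38.4 s

Leg 1: 7.03 s is already measured on the platform.
Leg 2: γ = 1/√(1 − 0.8977²) = 1/√0.1941 = 2.270; Δt_2 = 2.270 × 5.52 = 12.53 s.
Leg 3: γ = 2.54; Δt_3 = 2.540 × 7.43 = 18.87 s.
Total: 7.030 + 12.53 + 18.87 s.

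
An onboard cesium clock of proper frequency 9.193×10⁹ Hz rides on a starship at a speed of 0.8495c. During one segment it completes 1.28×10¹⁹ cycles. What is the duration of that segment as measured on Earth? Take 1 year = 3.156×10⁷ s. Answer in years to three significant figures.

Δt = 83.6 years

γ = 1/√(1 − 0.8495²) = 1/√0.2783 = 1.895
Proper time for N cycles: τ = N/f = 1.28×10¹⁹/(9.193×10⁹) = 1.392×10⁹ s = 44.12 years.
Lab-frame duration Δt = γτ = 1.895 × 44.12 = 83.62 years.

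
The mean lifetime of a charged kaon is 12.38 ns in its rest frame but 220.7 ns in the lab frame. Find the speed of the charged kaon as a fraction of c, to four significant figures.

γ = Δt/τ₀ = 220.7/12.38 = 17.83
β = √(1 − 1/γ²) = √(1 − 0.003147) = √0.9969

v = 0.9984c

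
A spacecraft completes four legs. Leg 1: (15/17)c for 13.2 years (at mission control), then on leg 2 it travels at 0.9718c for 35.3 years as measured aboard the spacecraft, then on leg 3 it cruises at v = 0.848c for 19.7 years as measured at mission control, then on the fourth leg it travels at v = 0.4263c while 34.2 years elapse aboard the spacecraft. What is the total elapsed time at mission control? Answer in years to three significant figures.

Δt = 220 years

Leg 1: 13.2 years is already measured at mission control.
Leg 2: γ = 1/√(1 − 0.9718²) = 1/√0.05560 = 4.241; Δt_2 = 4.241 × 35.3 = 149.7 years.
Leg 3: 19.7 years is already measured at mission control.
Leg 4: γ = 1/√(1 − 0.4263²) = 1/√0.8183 = 1.105; Δt_4 = 1.105 × 34.2 = 37.81 years.
Total: 13.20 + 149.7 + 19.70 + 37.81 years.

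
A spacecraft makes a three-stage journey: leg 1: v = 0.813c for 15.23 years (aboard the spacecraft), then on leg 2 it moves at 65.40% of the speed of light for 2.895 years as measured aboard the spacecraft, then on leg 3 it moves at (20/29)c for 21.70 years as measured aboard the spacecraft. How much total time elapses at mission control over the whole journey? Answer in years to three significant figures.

Leg 1: γ = 1/√(1 − 0.813²) = 1/√0.3390 = 1.717; Δt_1 = 1.717 × 15.23 = 26.16 years.
Leg 2: β = 0.6540; γ = 1/√(1 − 0.6540²) = 1/√0.5723 = 1.322; Δt_2 = 1.322 × 2.895 = 3.827 years.
Leg 3: γ = 1/√(1 − (20/29)²) = 29/21 ≈ 1.381; Δt_3 = 1.381 × 21.70 = 29.97 years.
Total: 26.16 + 3.827 + 29.97 years.

Δt = 60.0 years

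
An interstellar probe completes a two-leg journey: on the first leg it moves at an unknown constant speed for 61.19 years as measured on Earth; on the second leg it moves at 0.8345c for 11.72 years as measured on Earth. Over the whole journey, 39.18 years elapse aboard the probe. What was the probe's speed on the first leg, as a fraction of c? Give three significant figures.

Leg 1: speed unknown; τ_1 = 61.19/γ_1.
Leg 2: γ = 1/√(1 − 0.8345²) = 1/√0.3036 = 1.815; τ_2 = 11.72/1.815 = 6.458 years.
Total proper time: τ_1 + 6.458 = 39.18, so τ_1 = 39.18 − 6.458 = 32.72 years.
γ_1 = 61.19/32.72 = 1.870; β = √(1 − 1/γ²) = √0.7140.

β = 0.845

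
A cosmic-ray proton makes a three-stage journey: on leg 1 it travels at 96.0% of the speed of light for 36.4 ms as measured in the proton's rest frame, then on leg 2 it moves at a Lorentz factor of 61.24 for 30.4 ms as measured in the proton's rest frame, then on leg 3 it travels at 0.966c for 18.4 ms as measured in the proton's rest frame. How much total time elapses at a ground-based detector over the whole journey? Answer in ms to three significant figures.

Δt = 2060 ms

Leg 1: β = 0.960; γ = 1/√(1 − 0.960²) = 1/√0.07840 = 3.571; Δt_1 = 3.571 × 36.4 = 130.0 ms.
Leg 2: γ = 61.24; Δt_2 = 61.24 × 30.4 = 1862 ms.
Leg 3: γ = 1/√(1 − 0.966²) = 1/√0.06684 = 3.868; Δt_3 = 3.868 × 18.4 = 71.17 ms.
Total: 130.0 + 1862 + 71.17 ms.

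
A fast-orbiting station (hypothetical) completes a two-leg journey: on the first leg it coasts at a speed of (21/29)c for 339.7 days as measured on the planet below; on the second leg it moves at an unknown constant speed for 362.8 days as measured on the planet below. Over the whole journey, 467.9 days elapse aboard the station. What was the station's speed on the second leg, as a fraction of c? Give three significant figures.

Leg 1: γ = 1/√(1 − (21/29)²) = 29/20 = 1.450; τ_1 = 339.7/1.450 = 234.3 days.
Leg 2: speed unknown; τ_2 = 362.8/γ_2.
Total proper time: 234.3 + τ_2 = 467.9, so τ_2 = 467.9 − 234.3 = 233.6 days.
γ_2 = 362.8/233.6 = 1.553; β = √(1 − 1/γ²) = √0.5853.

β = 0.765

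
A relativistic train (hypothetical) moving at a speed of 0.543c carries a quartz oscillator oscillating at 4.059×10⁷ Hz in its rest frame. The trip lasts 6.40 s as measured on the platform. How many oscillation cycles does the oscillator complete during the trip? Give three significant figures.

N = 2.18×10⁸

γ = 1/√(1 − 0.543²) = 1/√0.7052 = 1.191
The oscillator's own cycle count is N = f × τ where τ is the proper time on the train. τ = Δt/γ = 6.40/1.191 = 5.374 s = 5.374×10⁰ s.
N = 4.059×10⁷ × 5.374×10⁰ = 2.181×10⁸.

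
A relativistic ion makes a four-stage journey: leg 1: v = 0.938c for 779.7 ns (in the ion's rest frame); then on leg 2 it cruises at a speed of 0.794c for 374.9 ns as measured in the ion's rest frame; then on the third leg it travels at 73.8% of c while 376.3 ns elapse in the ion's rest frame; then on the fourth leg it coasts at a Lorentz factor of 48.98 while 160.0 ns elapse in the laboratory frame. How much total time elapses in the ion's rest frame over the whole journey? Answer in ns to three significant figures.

Leg 1: 779.7 ns is already measured in the ion's rest frame.
Leg 2: 374.9 ns is already measured in the ion's rest frame.
Leg 3: 376.3 ns is already measured in the ion's rest frame.
Leg 4: γ = 48.98; τ_4 = 160.0/48.98 = 3.267 ns.
Total: 779.7 + 374.9 + 376.3 + 3.267 ns.

τ = 1530 ns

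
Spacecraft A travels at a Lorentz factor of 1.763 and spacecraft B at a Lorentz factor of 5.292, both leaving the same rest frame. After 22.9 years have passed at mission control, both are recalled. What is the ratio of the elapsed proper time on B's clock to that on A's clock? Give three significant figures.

A: γ = 1.763. B: γ = 5.292.
τ_A/τ_B = γ_B/γ_A = 5.292/1.763 = 3.002, so τ_B/τ_A = 0.3331.

τ_B/τ_A = 0.333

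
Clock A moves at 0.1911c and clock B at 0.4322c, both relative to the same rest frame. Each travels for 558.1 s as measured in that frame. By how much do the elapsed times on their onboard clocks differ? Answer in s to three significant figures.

|τ_A − τ_B| = 44.5 s

A: γ = 1/√(1 − 0.1911²) = 1/√0.9635 = 1.019; τ_A = 558.1/1.019 = 547.8 s.
B: γ = 1/√(1 − 0.4322²) = 1/√0.8132 = 1.109; τ_B = 558.1/1.109 = 503.3 s.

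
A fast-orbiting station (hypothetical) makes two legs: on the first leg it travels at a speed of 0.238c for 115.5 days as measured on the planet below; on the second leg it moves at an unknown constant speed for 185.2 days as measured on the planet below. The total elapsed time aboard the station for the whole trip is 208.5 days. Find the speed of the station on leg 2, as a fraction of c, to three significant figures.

β = 0.854

Leg 1: γ = 1/√(1 − 0.238²) = 1/√0.9434 = 1.030; τ_1 = 115.5/1.030 = 112.2 days.
Leg 2: speed unknown; τ_2 = 185.2/γ_2.
Total proper time: 112.2 + τ_2 = 208.5, so τ_2 = 208.5 − 112.2 = 96.32 days.
γ_2 = 185.2/96.32 = 1.923; β = √(1 − 1/γ²) = √0.7295.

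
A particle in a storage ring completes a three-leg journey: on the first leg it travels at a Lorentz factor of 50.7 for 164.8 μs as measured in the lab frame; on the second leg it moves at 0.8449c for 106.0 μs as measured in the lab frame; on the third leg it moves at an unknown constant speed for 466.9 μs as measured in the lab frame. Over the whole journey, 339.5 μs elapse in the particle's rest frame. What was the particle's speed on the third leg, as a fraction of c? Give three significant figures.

β = 0.801

Leg 1: γ = 50.7; τ_1 = 164.8/50.70 = 3.250 μs.
Leg 2: γ = 1/√(1 − 0.8449²) = 1/√0.2861 = 1.869; τ_2 = 106.0/1.869 = 56.70 μs.
Leg 3: speed unknown; τ_3 = 466.9/γ_3.
Total proper time: 3.250 + 56.70 + τ_3 = 339.5, so τ_3 = 339.5 − 59.95 = 279.5 μs.
γ_3 = 466.9/279.5 = 1.670; β = √(1 − 1/γ²) = √0.6415.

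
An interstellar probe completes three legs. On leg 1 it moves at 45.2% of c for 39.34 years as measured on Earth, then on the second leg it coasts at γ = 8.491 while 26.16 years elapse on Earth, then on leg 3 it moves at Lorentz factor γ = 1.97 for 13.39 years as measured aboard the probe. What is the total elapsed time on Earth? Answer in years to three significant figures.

Leg 1: 39.34 years is already measured on Earth.
Leg 2: 26.16 years is already measured on Earth.
Leg 3: γ = 1.97; Δt_3 = 1.970 × 13.39 = 26.38 years.
Total: 39.34 + 26.16 + 26.38 years.

Δt = 91.9 years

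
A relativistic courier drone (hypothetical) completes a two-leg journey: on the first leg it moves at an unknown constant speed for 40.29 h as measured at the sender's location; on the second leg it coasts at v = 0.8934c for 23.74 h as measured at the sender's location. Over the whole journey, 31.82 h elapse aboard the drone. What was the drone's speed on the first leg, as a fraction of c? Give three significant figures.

β = 0.851

Leg 1: speed unknown; τ_1 = 40.29/γ_1.
Leg 2: γ = 1/√(1 − 0.8934²) = 1/√0.2018 = 2.226; τ_2 = 23.74/2.226 = 10.67 h.
Total proper time: τ_1 + 10.67 = 31.82, so τ_1 = 31.82 − 10.67 = 21.15 h.
γ_1 = 40.29/21.15 = 1.905; β = √(1 − 1/γ²) = √0.7243.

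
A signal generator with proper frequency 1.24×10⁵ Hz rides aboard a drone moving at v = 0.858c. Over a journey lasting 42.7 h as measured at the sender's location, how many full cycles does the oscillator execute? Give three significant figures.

γ = 1/√(1 − 0.858²) = 1/√0.2638 = 1.947
The oscillator's own cycle count is N = f × τ where τ is the proper time aboard the drone. τ = Δt/γ = 42.7/1.947 = 21.93 h = 7.896×10⁴ s.
N = 1.24×10⁵ × 7.896×10⁴ = 9.791×10⁹.

N = 9.79×10⁹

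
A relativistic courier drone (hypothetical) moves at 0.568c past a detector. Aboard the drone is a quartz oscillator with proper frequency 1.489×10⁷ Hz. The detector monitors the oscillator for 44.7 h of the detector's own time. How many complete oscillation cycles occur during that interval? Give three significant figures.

N = 1.97×10¹²

γ = 1/√(1 − 0.568²) = 1/√0.6774 = 1.215
During 44.7 h of lab time, the oscillator's proper time advances by τ = Δt/γ = 44.7/1.215 = 36.79 h = 1.324×10⁵ s.
N = f × τ = 1.489×10⁷ × 1.324×10⁵ = 1.972×10¹².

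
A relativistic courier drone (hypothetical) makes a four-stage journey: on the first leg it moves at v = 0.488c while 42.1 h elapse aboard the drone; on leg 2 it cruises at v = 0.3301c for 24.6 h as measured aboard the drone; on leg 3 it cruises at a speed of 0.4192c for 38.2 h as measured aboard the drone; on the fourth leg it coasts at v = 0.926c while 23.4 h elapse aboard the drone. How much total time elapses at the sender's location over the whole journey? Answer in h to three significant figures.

Δt = 178 h

Leg 1: γ = 1/√(1 − 0.488²) = 1/√0.7619 = 1.146; Δt_1 = 1.146 × 42.1 = 48.23 h.
Leg 2: γ = 1/√(1 − 0.3301²) = 1/√0.8910 = 1.059; Δt_2 = 1.059 × 24.6 = 26.06 h.
Leg 3: γ = 1/√(1 − 0.4192²) = 1/√0.8243 = 1.101; Δt_3 = 1.101 × 38.2 = 42.08 h.
Leg 4: γ = 1/√(1 − 0.926²) = 1/√0.1425 = 2.649; Δt_4 = 2.649 × 23.4 = 61.98 h.
Total: 48.23 + 26.06 + 42.08 + 61.98 h.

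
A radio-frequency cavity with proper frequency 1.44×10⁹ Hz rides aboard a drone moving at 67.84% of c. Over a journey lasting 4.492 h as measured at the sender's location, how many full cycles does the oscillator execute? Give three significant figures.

N = 1.71×10¹³

β = 0.6784; γ = 1/√(1 − 0.6784²) = 1/√0.5398 = 1.361
The oscillator's own cycle count is N = f × τ where τ is the proper time aboard the drone. τ = Δt/γ = 4.492/1.361 = 3.300 h = 1.188×10⁴ s.
N = 1.44×10⁹ × 1.188×10⁴ = 1.711×10¹³.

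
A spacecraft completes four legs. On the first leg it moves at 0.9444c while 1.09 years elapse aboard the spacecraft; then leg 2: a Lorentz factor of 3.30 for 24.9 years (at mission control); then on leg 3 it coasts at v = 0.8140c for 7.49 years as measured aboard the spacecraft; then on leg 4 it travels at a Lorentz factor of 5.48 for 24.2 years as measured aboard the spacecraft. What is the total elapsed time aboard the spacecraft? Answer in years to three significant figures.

τ = 40.3 years

Leg 1: 1.09 years is already measured aboard the spacecraft.
Leg 2: γ = 3.30; τ_2 = 24.9/3.300 = 7.545 years.
Leg 3: 7.49 years is already measured aboard the spacecraft.
Leg 4: 24.2 years is already measured aboard the spacecraft.
Total: 1.090 + 7.545 + 7.490 + 24.20 years.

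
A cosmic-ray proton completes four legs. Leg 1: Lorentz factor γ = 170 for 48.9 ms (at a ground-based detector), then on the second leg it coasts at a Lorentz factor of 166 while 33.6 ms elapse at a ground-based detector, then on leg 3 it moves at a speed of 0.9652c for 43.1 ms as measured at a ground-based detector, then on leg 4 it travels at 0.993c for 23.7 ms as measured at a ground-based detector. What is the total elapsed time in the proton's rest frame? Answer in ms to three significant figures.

τ = 14.6 ms

Leg 1: γ = 170; τ_1 = 48.9/170.0 = 0.2876 ms.
Leg 2: γ = 166; τ_2 = 33.6/166.0 = 0.2024 ms.
Leg 3: γ = 1/√(1 − 0.9652²) = 1/√0.06839 = 3.824; τ_3 = 43.1/3.824 = 11.27 ms.
Leg 4: γ = 1/√(1 − 0.993²) = 1/√0.01395 = 8.466; τ_4 = 23.7/8.466 = 2.799 ms.
Total: 0.2876 + 0.2024 + 11.27 + 2.799 ms.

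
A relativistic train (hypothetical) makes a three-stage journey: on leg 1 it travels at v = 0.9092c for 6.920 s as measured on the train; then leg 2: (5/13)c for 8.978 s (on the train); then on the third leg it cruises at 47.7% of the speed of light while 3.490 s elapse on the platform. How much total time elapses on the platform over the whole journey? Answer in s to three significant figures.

Leg 1: γ = 1/√(1 − 0.9092²) = 1/√0.1734 = 2.402; Δt_1 = 2.402 × 6.920 = 16.62 s.
Leg 2: γ = 1/√(1 − (5/13)²) = 13/12 ≈ 1.083; Δt_2 = 1.083 × 8.978 = 9.726 s.
Leg 3: 3.490 s is already measured on the platform.
Total: 16.62 + 9.726 + 3.490 s.

Δt = 29.8 s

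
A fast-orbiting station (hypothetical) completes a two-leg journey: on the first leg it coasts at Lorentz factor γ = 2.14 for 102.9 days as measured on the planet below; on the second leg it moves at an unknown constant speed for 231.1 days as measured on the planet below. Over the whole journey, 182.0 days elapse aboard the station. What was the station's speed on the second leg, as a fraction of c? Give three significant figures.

Leg 1: γ = 2.14; τ_1 = 102.9/2.140 = 48.08 days.
Leg 2: speed unknown; τ_2 = 231.1/γ_2.
Total proper time: 48.08 + τ_2 = 182.0, so τ_2 = 182.0 − 48.08 = 133.9 days.
γ_2 = 231.1/133.9 = 1.726; β = √(1 − 1/γ²) = √0.6642.

β = 0.815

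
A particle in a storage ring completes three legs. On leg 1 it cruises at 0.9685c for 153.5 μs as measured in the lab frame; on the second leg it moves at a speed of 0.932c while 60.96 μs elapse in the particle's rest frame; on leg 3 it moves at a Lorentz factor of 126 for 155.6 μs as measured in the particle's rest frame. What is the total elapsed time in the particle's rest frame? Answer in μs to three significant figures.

Leg 1: γ = 1/√(1 − 0.9685²) = 1/√0.06201 = 4.016; τ_1 = 153.5/4.016 = 38.22 μs.
Leg 2: 60.96 μs is already measured in the particle's rest frame.
Leg 3: 155.6 μs is already measured in the particle's rest frame.
Total: 38.22 + 60.96 + 155.6 μs.

τ = 255 μs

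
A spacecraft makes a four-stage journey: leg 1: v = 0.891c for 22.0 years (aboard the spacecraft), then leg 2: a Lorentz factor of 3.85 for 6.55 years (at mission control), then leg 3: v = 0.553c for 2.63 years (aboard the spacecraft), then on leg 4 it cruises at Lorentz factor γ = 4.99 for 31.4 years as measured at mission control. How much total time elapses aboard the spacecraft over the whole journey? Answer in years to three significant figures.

Leg 1: 22.0 years is already measured aboard the spacecraft.
Leg 2: γ = 3.85; τ_2 = 6.55/3.850 = 1.701 years.
Leg 3: 2.63 years is already measured aboard the spacecraft.
Leg 4: γ = 4.99; τ_4 = 31.4/4.990 = 6.293 years.
Total: 22.00 + 1.701 + 2.630 + 6.293 years.

τ = 32.6 years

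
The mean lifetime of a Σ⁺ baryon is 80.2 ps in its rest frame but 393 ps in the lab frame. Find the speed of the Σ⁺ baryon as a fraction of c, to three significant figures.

v = 0.979c

γ = Δt/τ₀ = 393/80.2 = 4.900
β = √(1 − 1/γ²) = √(1 − 0.04165) = √0.9584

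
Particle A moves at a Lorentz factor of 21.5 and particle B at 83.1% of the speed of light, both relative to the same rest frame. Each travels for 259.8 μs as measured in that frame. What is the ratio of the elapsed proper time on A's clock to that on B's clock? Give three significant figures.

A: γ = 21.5. B: β = 0.831; γ = 1/√(1 − 0.831²) = 1/√0.3094 = 1.798.
τ_A/τ_B = γ_B/γ_A = 1.798/21.50 = 0.08361, so τ_A/τ_B = 0.08361.

τ_A/τ_B = 0.0836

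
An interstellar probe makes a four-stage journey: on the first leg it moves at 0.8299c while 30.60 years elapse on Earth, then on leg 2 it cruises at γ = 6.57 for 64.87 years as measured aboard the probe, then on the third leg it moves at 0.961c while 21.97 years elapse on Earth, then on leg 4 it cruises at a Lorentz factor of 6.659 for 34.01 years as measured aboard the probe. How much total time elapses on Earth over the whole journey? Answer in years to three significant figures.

Δt = 705 years

Leg 1: 30.60 years is already measured on Earth.
Leg 2: γ = 6.57; Δt_2 = 6.570 × 64.87 = 426.2 years.
Leg 3: 21.97 years is already measured on Earth.
Leg 4: γ = 6.659; Δt_4 = 6.659 × 34.01 = 226.5 years.
Total: 30.60 + 426.2 + 21.97 + 226.5 years.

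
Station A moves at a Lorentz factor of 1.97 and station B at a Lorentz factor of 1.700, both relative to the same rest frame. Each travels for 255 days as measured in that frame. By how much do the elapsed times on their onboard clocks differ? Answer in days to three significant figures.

|τ_A − τ_B| = 20.6 days

A: γ = 1.97; τ_A = 255/1.970 = 129.4 days.
B: γ = 1.700; τ_B = 255/1.700 = 150.0 days.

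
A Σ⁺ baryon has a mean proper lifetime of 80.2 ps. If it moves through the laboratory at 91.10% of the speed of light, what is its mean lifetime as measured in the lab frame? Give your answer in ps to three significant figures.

β = 0.9110; γ = 1/√(1 − 0.9110²) = 1/√0.1701 = 2.425
The rest-frame lifetime is the proper time; the lab measures the dilated interval Δt = γτ₀ = 2.425 × 80.2 ps.

Δt = 194 ps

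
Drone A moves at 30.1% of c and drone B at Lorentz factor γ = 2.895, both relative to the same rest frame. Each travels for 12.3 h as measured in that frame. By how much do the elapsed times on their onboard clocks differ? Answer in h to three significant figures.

|τ_A − τ_B| = 7.48 h

A: β = 0.301; γ = 1/√(1 − 0.301²) = 1/√0.9094 = 1.049; τ_A = 12.3/1.049 = 11.73 h.
B: γ = 2.895; τ_B = 12.3/2.895 = 4.249 h.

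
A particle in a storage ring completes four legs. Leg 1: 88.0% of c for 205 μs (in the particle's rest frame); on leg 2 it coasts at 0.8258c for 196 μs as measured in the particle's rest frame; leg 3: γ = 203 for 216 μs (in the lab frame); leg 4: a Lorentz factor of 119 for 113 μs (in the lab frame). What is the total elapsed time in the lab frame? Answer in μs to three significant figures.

Δt = 1110 μs

Leg 1: β = 0.880; γ = 1/√(1 − 0.880²) = 1/√0.2256 = 2.105; Δt_1 = 2.105 × 205 = 431.6 μs.
Leg 2: γ = 1/√(1 − 0.8258²) = 1/√0.3181 = 1.773; Δt_2 = 1.773 × 196 = 347.5 μs.
Leg 3: 216 μs is already measured in the lab frame.
Leg 4: 113 μs is already measured in the lab frame.
Total: 431.6 + 347.5 + 216.0 + 113.0 μs.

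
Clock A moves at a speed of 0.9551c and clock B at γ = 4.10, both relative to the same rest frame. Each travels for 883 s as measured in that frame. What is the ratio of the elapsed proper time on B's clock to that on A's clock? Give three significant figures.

A: γ = 1/√(1 − 0.9551²) = 1/√0.08778 = 3.375. B: γ = 4.10.
τ_A/τ_B = γ_B/γ_A = 4.100/3.375 = 1.215, so τ_B/τ_A = 0.8232.

τ_B/τ_A = 0.823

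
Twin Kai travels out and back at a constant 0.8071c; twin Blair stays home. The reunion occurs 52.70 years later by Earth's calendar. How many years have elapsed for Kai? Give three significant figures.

τ = 31.1 years

γ = 1/√(1 − 0.8071²) = 1/√0.3486 = 1.694
Kai's clock measures proper time along the trip: τ = Δt/γ = 52.70/1.694 years.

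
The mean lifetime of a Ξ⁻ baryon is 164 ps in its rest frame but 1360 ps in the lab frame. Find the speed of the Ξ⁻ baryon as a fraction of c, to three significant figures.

γ = Δt/τ₀ = 1360/164 = 8.293
β = √(1 − 1/γ²) = √(1 − 0.01454) = √0.9855

v = 0.993c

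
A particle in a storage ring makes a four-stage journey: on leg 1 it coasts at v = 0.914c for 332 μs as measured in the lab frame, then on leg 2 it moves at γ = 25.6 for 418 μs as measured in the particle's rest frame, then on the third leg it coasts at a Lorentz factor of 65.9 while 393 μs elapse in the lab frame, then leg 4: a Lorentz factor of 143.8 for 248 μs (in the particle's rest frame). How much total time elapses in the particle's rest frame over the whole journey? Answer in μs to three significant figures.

Leg 1: γ = 1/√(1 − 0.914²) = 1/√0.1646 = 2.465; τ_1 = 332/2.465 = 134.7 μs.
Leg 2: 418 μs is already measured in the particle's rest frame.
Leg 3: γ = 65.9; τ_3 = 393/65.90 = 5.964 μs.
Leg 4: 248 μs is already measured in the particle's rest frame.
Total: 134.7 + 418.0 + 5.964 + 248.0 μs.

τ = 807 μs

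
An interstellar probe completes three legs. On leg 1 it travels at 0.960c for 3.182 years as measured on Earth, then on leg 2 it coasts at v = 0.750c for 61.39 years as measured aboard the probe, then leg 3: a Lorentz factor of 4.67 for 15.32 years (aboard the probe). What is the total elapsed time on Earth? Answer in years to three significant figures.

Δt = 168 years

Leg 1: 3.182 years is already measured on Earth.
Leg 2: γ = 1/√(1 − 0.750²) = 1/√0.4375 = 1.512; Δt_2 = 1.512 × 61.39 = 92.81 years.
Leg 3: γ = 4.67; Δt_3 = 4.670 × 15.32 = 71.54 years.
Total: 3.182 + 92.81 + 71.54 years.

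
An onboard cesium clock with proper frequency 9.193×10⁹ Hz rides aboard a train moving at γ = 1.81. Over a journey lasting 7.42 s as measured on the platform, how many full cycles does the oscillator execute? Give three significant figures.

N = 3.77×10¹⁰

γ = 1.81
The oscillator's own cycle count is N = f × τ where τ is the proper time on the train. τ = Δt/γ = 7.42/1.810 = 4.099 s = 4.099×10⁰ s.
N = 9.193×10⁹ × 4.099×10⁰ = 3.769×10¹⁰.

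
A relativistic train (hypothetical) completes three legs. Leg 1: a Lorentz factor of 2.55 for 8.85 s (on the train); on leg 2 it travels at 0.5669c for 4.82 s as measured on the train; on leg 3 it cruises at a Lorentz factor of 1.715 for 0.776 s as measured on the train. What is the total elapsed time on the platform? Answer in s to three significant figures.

Leg 1: γ = 2.55; Δt_1 = 2.550 × 8.85 = 22.57 s.
Leg 2: γ = 1/√(1 − 0.5669²) = 1/√0.6786 = 1.214; Δt_2 = 1.214 × 4.82 = 5.851 s.
Leg 3: γ = 1.715; Δt_3 = 1.715 × 0.776 = 1.331 s.
Total: 22.57 + 5.851 + 1.331 s.

Δt = 29.7 s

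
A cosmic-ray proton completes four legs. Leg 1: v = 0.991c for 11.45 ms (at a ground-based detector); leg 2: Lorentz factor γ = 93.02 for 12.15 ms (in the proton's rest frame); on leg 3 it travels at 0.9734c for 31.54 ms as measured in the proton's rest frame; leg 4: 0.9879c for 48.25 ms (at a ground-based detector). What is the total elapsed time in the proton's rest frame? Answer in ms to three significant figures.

τ = 52.7 ms

Leg 1: γ = 1/√(1 − 0.991²) = 1/√0.01792 = 7.470; τ_1 = 11.45/7.470 = 1.533 ms.
Leg 2: 12.15 ms is already measured in the proton's rest frame.
Leg 3: 31.54 ms is already measured in the proton's rest frame.
Leg 4: γ = 1/√(1 − 0.9879²) = 1/√0.02405 = 6.448; τ_4 = 48.25/6.448 = 7.483 ms.
Total: 1.533 + 12.15 + 31.54 + 7.483 ms.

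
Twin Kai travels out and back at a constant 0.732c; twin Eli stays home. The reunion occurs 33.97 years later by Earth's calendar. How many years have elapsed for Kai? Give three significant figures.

τ = 23.1 years

γ = 1/√(1 − 0.732²) = 1/√0.4642 = 1.468
Kai's clock measures proper time along the trip: τ = Δt/γ = 33.97/1.468 years.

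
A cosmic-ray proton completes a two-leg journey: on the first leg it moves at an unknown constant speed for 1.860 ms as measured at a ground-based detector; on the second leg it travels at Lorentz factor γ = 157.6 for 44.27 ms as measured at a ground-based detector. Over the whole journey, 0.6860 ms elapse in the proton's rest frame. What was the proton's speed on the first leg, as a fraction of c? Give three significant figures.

Leg 1: speed unknown; τ_1 = 1.860/γ_1.
Leg 2: γ = 157.6; τ_2 = 44.27/157.6 = 0.2809 ms.
Total proper time: τ_1 + 0.2809 = 0.6860, so τ_1 = 0.6860 − 0.2809 = 0.4051 ms.
γ_1 = 1.860/0.4051 = 4.591; β = √(1 − 1/γ²) = √0.9526.

β = 0.976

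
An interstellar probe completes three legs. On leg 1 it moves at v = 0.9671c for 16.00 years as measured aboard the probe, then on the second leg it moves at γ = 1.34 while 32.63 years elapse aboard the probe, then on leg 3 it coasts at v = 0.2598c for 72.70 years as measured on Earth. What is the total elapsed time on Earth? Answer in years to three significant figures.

Leg 1: γ = 1/√(1 − 0.9671²) = 1/√0.06472 = 3.931; Δt_1 = 3.931 × 16.00 = 62.89 years.
Leg 2: γ = 1.34; Δt_2 = 1.340 × 32.63 = 43.72 years.
Leg 3: 72.70 years is already measured on Earth.
Total: 62.89 + 43.72 + 72.70 years.

Δt = 179 years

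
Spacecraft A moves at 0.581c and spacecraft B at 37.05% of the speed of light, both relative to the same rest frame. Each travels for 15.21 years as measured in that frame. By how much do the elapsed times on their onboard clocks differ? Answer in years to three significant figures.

A: γ = 1/√(1 − 0.581²) = 1/√0.6624 = 1.229; τ_A = 15.21/1.229 = 12.38 years.
B: β = 0.3705; γ = 1/√(1 − 0.3705²) = 1/√0.8627 = 1.077; τ_B = 15.21/1.077 = 14.13 years.

|τ_A − τ_B| = 1.75 years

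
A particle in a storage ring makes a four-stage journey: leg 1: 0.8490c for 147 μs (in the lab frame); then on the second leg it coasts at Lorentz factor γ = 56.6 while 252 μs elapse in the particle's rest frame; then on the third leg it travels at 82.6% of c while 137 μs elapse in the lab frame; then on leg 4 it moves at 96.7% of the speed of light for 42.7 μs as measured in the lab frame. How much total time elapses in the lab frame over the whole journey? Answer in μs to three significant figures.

Leg 1: 147 μs is already measured in the lab frame.
Leg 2: γ = 56.6; Δt_2 = 56.60 × 252 = 1.426×10⁴ μs.
Leg 3: 137 μs is already measured in the lab frame.
Leg 4: 42.7 μs is already measured in the lab frame.
Total: 147.0 + 1.426×10⁴ + 137.0 + 42.70 μs.

Δt = 1.46×10⁴ μs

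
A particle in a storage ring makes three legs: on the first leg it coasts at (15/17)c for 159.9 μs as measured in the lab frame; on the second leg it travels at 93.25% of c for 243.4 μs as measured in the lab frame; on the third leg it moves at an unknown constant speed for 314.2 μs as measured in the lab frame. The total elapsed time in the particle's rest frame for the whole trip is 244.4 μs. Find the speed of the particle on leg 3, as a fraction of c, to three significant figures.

β = 0.966

Leg 1: γ = 1/√(1 − (15/17)²) = 17/8 = 2.125; τ_1 = 159.9/2.125 = 75.25 μs.
Leg 2: β = 0.9325; γ = 1/√(1 − 0.9325²) = 1/√0.1304 = 2.769; τ_2 = 243.4/2.769 = 87.91 μs.
Leg 3: speed unknown; τ_3 = 314.2/γ_3.
Total proper time: 75.25 + 87.91 + τ_3 = 244.4, so τ_3 = 244.4 − 163.2 = 81.24 μs.
γ_3 = 314.2/81.24 = 3.867; β = √(1 − 1/γ²) = √0.9331.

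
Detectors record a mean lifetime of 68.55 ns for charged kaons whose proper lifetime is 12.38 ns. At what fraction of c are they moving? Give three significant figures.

γ = Δt/τ₀ = 68.55/12.38 = 5.537
β = √(1 − 1/γ²) = √(1 − 0.03262) = √0.9674

v = 0.984c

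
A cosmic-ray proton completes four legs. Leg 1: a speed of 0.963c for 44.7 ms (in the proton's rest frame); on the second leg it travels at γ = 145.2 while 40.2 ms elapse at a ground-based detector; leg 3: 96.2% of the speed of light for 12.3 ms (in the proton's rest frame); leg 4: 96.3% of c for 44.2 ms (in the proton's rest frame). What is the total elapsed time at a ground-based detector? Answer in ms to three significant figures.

Δt = 415 ms

Leg 1: γ = 1/√(1 − 0.963²) = 1/√0.07263 = 3.711; Δt_1 = 3.711 × 44.7 = 165.9 ms.
Leg 2: 40.2 ms is already measured at a ground-based detector.
Leg 3: β = 0.962; γ = 1/√(1 − 0.962²) = 1/√0.07456 = 3.662; Δt_3 = 3.662 × 12.3 = 45.05 ms.
Leg 4: β = 0.963; γ = 1/√(1 − 0.963²) = 1/√0.07263 = 3.711; Δt_4 = 3.711 × 44.2 = 164.0 ms.
Total: 165.9 + 40.20 + 45.05 + 164.0 ms.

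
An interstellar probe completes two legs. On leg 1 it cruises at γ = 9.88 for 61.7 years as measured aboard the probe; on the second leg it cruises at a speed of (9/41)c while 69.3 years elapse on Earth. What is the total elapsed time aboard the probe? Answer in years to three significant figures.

Leg 1: 61.7 years is already measured aboard the probe.
Leg 2: γ = 1/√(1 − (9/41)²) = 41/40 = 1.025; τ_2 = 69.3/1.025 = 67.61 years.
Total: 61.70 + 67.61 years.

τ = 129 years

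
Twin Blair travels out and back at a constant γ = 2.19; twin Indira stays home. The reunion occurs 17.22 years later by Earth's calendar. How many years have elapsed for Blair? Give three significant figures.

γ = 2.19
Blair's clock measures proper time along the trip: τ = Δt/γ = 17.22/2.190 years.

τ = 7.86 years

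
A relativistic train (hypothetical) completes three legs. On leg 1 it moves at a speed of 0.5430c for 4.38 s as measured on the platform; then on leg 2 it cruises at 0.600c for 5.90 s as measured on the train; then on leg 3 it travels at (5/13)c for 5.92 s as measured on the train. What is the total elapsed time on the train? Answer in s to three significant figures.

Leg 1: γ = 1/√(1 − 0.5430²) = 1/√0.7052 = 1.191; τ_1 = 4.38/1.191 = 3.678 s.
Leg 2: 5.90 s is already measured on the train.
Leg 3: 5.92 s is already measured on the train.
Total: 3.678 + 5.900 + 5.920 s.

τ = 15.5 s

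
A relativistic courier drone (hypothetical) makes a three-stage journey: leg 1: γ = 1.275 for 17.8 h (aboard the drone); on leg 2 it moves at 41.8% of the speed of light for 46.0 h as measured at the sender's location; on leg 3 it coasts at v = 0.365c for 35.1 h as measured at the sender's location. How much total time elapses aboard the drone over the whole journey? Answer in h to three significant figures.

τ = 92.3 h

Leg 1: 17.8 h is already measured aboard the drone.
Leg 2: β = 0.418; γ = 1/√(1 − 0.418²) = 1/√0.8253 = 1.101; τ_2 = 46.0/1.101 = 41.79 h.
Leg 3: γ = 1/√(1 − 0.365²) = 1/√0.8668 = 1.074; τ_3 = 35.1/1.074 = 32.68 h.
Total: 17.80 + 41.79 + 32.68 h.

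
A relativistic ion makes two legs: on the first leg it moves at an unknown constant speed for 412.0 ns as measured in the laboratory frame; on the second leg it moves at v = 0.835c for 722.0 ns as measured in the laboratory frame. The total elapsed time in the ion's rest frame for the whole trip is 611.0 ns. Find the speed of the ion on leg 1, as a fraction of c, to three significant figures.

β = 0.855

Leg 1: speed unknown; τ_1 = 412.0/γ_1.
Leg 2: γ = 1/√(1 − 0.835²) = 1/√0.3028 = 1.817; τ_2 = 722.0/1.817 = 397.3 ns.
Total proper time: τ_1 + 397.3 = 611.0, so τ_1 = 611.0 − 397.3 = 213.7 ns.
γ_1 = 412.0/213.7 = 1.928; β = √(1 − 1/γ²) = √0.7309.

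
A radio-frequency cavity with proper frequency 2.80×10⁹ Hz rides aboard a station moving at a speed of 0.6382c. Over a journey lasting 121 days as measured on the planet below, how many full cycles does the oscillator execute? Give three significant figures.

γ = 1/√(1 − 0.6382²) = 1/√0.5927 = 1.299
The oscillator's own cycle count is N = f × τ where τ is the proper time aboard the station. τ = Δt/γ = 121/1.299 = 93.15 days = 8.049×10⁶ s.
N = 2.80×10⁹ × 8.049×10⁶ = 2.254×10¹⁶.

N = 2.25×10¹⁶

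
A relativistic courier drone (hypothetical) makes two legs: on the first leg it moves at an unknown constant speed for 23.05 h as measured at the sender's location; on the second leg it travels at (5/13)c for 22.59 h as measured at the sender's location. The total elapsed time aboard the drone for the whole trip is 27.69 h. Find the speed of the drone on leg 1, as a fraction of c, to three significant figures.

Leg 1: speed unknown; τ_1 = 23.05/γ_1.
Leg 2: γ = 1/√(1 − (5/13)²) = 13/12 ≈ 1.083; τ_2 = 22.59/1.083 = 20.85 h.
Total proper time: τ_1 + 20.85 = 27.69, so τ_1 = 27.69 − 20.85 = 6.838 h.
γ_1 = 23.05/6.838 = 3.371; β = √(1 − 1/γ²) = √0.9120.

β = 0.955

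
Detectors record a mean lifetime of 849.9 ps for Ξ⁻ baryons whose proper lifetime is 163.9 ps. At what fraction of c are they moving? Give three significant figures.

γ = Δt/τ₀ = 849.9/163.9 = 5.185
β = √(1 − 1/γ²) = √(1 − 0.03719) = √0.9628

v = 0.981c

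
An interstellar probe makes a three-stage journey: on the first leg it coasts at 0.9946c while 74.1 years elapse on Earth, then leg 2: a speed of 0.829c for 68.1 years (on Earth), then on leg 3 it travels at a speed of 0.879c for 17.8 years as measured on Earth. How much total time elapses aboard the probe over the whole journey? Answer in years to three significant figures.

Leg 1: γ = 1/√(1 − 0.9946²) = 1/√0.01077 = 9.636; τ_1 = 74.1/9.636 = 7.690 years.
Leg 2: γ = 1/√(1 − 0.829²) = 1/√0.3128 = 1.788; τ_2 = 68.1/1.788 = 38.08 years.
Leg 3: γ = 1/√(1 − 0.879²) = 1/√0.2274 = 2.097; τ_3 = 17.8/2.097 = 8.487 years.
Total: 7.690 + 38.08 + 8.487 years.

τ = 54.3 years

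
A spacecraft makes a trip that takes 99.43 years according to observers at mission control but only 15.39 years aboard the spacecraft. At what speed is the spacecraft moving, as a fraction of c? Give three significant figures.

v = 0.988c

The proper time is measured aboard the spacecraft (both events occur at the spacecraft's location); Δt is measured at mission control. γ = Δt/τ = 99.43/15.39 = 6.461.
β = √(1 − 1/γ²) = √(1 − 0.02396) = √0.9760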